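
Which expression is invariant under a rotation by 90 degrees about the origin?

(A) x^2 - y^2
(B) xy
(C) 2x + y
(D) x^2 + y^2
D

A rotation by 90 degrees sends (x, y) to (-y, x).
Substitute the transformed coordinates into each option and compare with the original:
(A) x^2 - y^2  ->  (-y)^2 - (x)^2 = -x^2 + y^2   [differs from x^2 - y^2: not invariant]
(B) xy  ->  (-y)(x) = -xy   [differs from xy: not invariant]
(C) 2x + y  ->  2(-y) + (x) = x - 2y   [differs from 2x + y: not invariant]
(D) x^2 + y^2  ->  (-y)^2 + (x)^2 = x^2 + y^2   [equals x^2 + y^2: invariant]

Only option (D), x^2 + y^2, is unchanged by the transformation.
Geometrically, x^2 + y^2 is the squared distance from the origin, which every rotation about the origin preserves.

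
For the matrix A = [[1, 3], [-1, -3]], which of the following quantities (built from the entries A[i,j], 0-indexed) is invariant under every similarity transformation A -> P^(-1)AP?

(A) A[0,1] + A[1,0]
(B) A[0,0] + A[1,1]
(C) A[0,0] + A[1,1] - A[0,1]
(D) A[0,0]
B

A[0,0] + A[1,1] is the trace of A. By the cyclic property of the trace, tr(P^(-1)AP) = tr(APP^(-1)) = tr(A), so it is the same for every matrix similar to A.

The other combinations are not similarity invariants. For example, take P = [[1, 1], [0, 1]] (det P = 1), so P^(-1) = [[1, -1], [0, 1]] and
B = P^(-1)AP = [[2, 8], [-1, -4]].
Evaluating each option on A and on B:
(A) A[0,1] + A[1,0]: 2 for A, 7 for B -> changes
(B) A[0,0] + A[1,1]: -2 for A, -2 for B -> unchanged
(C) A[0,0] + A[1,1] - A[0,1]: -5 for A, -10 for B -> changes
(D) A[0,0]: 1 for A, 2 for B -> changes

Only (B) A[0,0] + A[1,1] = -2 survives (and it does so for every P, not just this one), so it is the invariant.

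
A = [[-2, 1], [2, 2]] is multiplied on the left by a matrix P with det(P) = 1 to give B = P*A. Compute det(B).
-6

By the multiplicative property of determinants, det(B) = det(P*A) = det(P) * det(A) = det(A),
so the determinant is invariant under multiplication by any determinant-1 matrix; we just need det(A).

det(A) = (-2)(2) - (1)(2) = -4 - 2 = -6

Therefore det(B) = 1 * (-6) = -6.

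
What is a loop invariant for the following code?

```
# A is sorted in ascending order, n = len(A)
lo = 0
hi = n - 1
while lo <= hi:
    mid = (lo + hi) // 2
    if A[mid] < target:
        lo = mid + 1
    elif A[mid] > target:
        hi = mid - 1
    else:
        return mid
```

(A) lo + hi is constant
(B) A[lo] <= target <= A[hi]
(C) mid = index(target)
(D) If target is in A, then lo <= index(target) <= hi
D

A loop invariant must hold before the first iteration and be re-established by every execution of the body.

(D) If target is in A, then lo <= index(target) <= hi: Before the loop [lo, hi] = [0, n-1] covers every index. When A[mid] < target, sortedness puts target strictly to the right of mid, so setting lo = mid + 1 keeps index(target) in [lo, hi]; symmetrically for hi = mid - 1. Hence 'if target is in A then lo <= index(target) <= hi' holds after every iteration, and when lo > hi it proves target is absent.

The other options fail:
(A) lo + hi is constant: each iteration moves exactly one of lo, hi, so lo + hi changes (e.g. 0 + (n-1) becomes (mid+1) + (n-1)).
(B) A[lo] <= target <= A[hi]: fails when target is not in A (e.g. target < A[0] already violates it before the loop), so it is not maintained in general.
(C) mid = index(target): mid is just the current probe; it equals index(target) only on the iteration that returns.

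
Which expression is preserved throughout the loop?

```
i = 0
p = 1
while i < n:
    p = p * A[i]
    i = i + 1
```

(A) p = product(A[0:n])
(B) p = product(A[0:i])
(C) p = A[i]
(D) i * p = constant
B

A loop invariant must hold before the first iteration and be re-established by every execution of the body.

(B) p = product(A[0:i]): Initially i = 0 and p = 1 = product of the empty slice A[0:0]. If p = product(A[0:i]) holds at the top of an iteration, the body sets p to product(A[0:i]) * A[i] = product(A[0:i+1]) and then i to i+1, so the property is restored. At exit i = n, giving p = product(A[0:n]).

The other options fail:
(A) p = product(A[0:n]): false before the loop (p = 1, not the full product) -- it only becomes true at exit.
(C) p = A[i]: after the first iteration p = A[0] but i = 1; in general p is a product of several elements, not a single one.
(D) i * p = constant: initially i * p = 0, but after one iteration it is 1 * A[0], which is nonzero in general.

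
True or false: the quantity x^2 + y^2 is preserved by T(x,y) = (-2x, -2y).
False

Substitute T(x,y) = (-2x, -2y) into the expression and compare with the original.

Original: x^2 + y^2
After applying T: (-2x)^2 + (-2y)^2 = 4x^2 + 4y^2

This differs from the original x^2 + y^2 (difference: 3x^2 + 3y^2), so the expression is NOT invariant.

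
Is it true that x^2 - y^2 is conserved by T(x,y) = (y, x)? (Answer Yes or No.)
No

Substitute T(x,y) = (y, x) into the expression and compare with the original.

Original: x^2 - y^2
After applying T: (y)^2 - (x)^2 = -x^2 + y^2

This differs from the original x^2 - y^2 (difference: -2x^2 + 2y^2), so the expression is NOT invariant.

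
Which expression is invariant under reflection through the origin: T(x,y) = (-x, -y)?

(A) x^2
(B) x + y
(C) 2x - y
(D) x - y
A

The map is reflection through the origin: T(x,y) = (-x, -y).
Substitute the transformed coordinates into each option and compare with the original:
(A) x^2  ->  (-x)^2 = x^2   [equals x^2: invariant]
(B) x + y  ->  (-x) + (-y) = -x - y   [differs from x + y: not invariant]
(C) 2x - y  ->  2(-x) - (-y) = -2x + y   [differs from 2x - y: not invariant]
(D) x - y  ->  (-x) - (-y) = -x + y   [differs from x - y: not invariant]

Only option (A), x^2, is unchanged by the transformation.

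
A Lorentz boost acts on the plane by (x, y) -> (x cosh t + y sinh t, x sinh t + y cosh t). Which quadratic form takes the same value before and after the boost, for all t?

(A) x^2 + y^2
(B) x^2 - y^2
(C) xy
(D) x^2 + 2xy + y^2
B

Write x' = x cosh t + y sinh t, y' = x sinh t + y cosh t and substitute into each option:
(A) x^2 + y^2: (x cosh t + y sinh t)^2 + (x sinh t + y cosh t)^2 = (x^2 + y^2)(cosh^2 t + sinh^2 t) + 4xy sinh t cosh t = (x^2 + y^2) cosh 2t + 2xy sinh 2t   [not invariant for t != 0]
(B) x^2 - y^2: (x cosh t + y sinh t)^2 - (x sinh t + y cosh t)^2 = x^2(cosh^2 t - sinh^2 t) + 2xy(cosh t sinh t - sinh t cosh t) + y^2(sinh^2 t - cosh^2 t) = x^2 - y^2   [invariant, using cosh^2 t - sinh^2 t = 1]
(C) xy: (x cosh t + y sinh t)(x sinh t + y cosh t) = xy(cosh^2 t + sinh^2 t) + (x^2 + y^2) sinh t cosh t = xy cosh 2t + (x^2 + y^2)(sinh 2t)/2   [not invariant for t != 0]
(D) x^2 + 2xy + y^2: (x' + y')^2 with x' + y' = (x + y)(cosh t + sinh t) = (x + y)e^t, so it becomes (x + y)^2 e^(2t)   [not invariant for t != 0]

Only (B) x^2 - y^2 is unchanged; it is the Minkowski form preserved by Lorentz boosts, just as x^2 + y^2 is preserved by ordinary rotations.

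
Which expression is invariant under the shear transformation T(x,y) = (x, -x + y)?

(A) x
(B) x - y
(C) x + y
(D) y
A

Under the shear T(x,y) = (x, -x + y):
Substitute the transformed coordinates into each option and compare with the original:
(A) x  ->  (x) = x   [equals x: invariant]
(B) x - y  ->  (x) - (-x + y) = 2x - y   [differs from x - y: not invariant]
(C) x + y  ->  (x) + (-x + y) = y   [differs from x + y: not invariant]
(D) y  ->  (-x + y) = -x + y   [differs from y: not invariant]

Only option (A), x, is unchanged by the transformation.
A vertical shear moves points parallel to the y-axis, so the x-coordinate (and any function of x alone) is unchanged.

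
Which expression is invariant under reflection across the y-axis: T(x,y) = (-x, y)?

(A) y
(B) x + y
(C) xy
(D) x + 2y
A

The map is reflection across the y-axis: T(x,y) = (-x, y).
Substitute the transformed coordinates into each option and compare with the original:
(A) y  ->  (y) = y   [equals y: invariant]
(B) x + y  ->  (-x) + (y) = -x + y   [differs from x + y: not invariant]
(C) xy  ->  (-x)(y) = -xy   [differs from xy: not invariant]
(D) x + 2y  ->  (-x) + 2(y) = -x + 2y   [differs from x + 2y: not invariant]

Only option (A), y, is unchanged by the transformation.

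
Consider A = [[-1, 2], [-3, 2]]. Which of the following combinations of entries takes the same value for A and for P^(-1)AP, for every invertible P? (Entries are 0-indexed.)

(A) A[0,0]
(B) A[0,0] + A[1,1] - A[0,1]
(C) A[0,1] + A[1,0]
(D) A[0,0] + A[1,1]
D

A[0,0] + A[1,1] is the trace of A. By the cyclic property of the trace, tr(P^(-1)AP) = tr(APP^(-1)) = tr(A), so it is the same for every matrix similar to A.

The other combinations are not similarity invariants. For example, take P = [[1, 2], [0, 1]] (det P = 1), so P^(-1) = [[1, -2], [0, 1]] and
B = P^(-1)AP = [[5, 8], [-3, -4]].
Evaluating each option on A and on B:
(A) A[0,0]: -1 for A, 5 for B -> changes
(B) A[0,0] + A[1,1] - A[0,1]: -1 for A, -7 for B -> changes
(C) A[0,1] + A[1,0]: -1 for A, 5 for B -> changes
(D) A[0,0] + A[1,1]: 1 for A, 1 for B -> unchanged

Only (D) A[0,0] + A[1,1] = 1 survives (and it does so for every P, not just this one), so it is the invariant.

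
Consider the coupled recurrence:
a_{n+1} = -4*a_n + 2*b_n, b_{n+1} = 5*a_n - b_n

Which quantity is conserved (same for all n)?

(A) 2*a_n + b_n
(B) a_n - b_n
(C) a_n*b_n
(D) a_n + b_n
D

Replace a_n by a_{n+1} = -4*a_n + 2*b_n and b_n by b_{n+1} = 5*a_n - b_n in each option and simplify:
(A) 2*a_n + b_n  ->  2*(-4*a_n + 2*b_n) + (5*a_n - b_n) = -3*a_n + 3*b_n   [not conserved]
(B) a_n - b_n  ->  (-4*a_n + 2*b_n) - (5*a_n - b_n) = -9*a_n + 3*b_n   [not conserved]
(C) a_n*b_n  ->  (-4*a_n + 2*b_n)*(5*a_n - b_n) = -20*a_n^2 + 14*a_n*b_n - 2*b_n^2   [not conserved]
(D) a_n + b_n  ->  (-4*a_n + 2*b_n) + (5*a_n - b_n) = a_n + b_n   [conserved]

Only (D) a_n + b_n returns to itself after one step, so it is the conserved quantity.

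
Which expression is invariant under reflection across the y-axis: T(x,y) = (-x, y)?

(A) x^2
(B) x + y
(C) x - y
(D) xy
A

The map is reflection across the y-axis: T(x,y) = (-x, y).
Substitute the transformed coordinates into each option and compare with the original:
(A) x^2  ->  (-x)^2 = x^2   [equals x^2: invariant]
(B) x + y  ->  (-x) + (y) = -x + y   [differs from x + y: not invariant]
(C) x - y  ->  (-x) - (y) = -x - y   [differs from x - y: not invariant]
(D) xy  ->  (-x)(y) = -xy   [differs from xy: not invariant]

Only option (A), x^2, is unchanged by the transformation.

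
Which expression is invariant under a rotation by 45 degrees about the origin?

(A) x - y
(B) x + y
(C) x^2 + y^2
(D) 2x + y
C

A rotation by 45 degrees sends (x, y) to (sqrt(2)x/2 - sqrt(2)y/2, sqrt(2)x/2 + sqrt(2)y/2).
Substitute the transformed coordinates into each option and compare with the original:
(A) x - y  ->  (sqrt(2)x/2 - sqrt(2)y/2) - (sqrt(2)x/2 + sqrt(2)y/2) = -sqrt(2)y   [differs from x - y: not invariant]
(B) x + y  ->  (sqrt(2)x/2 - sqrt(2)y/2) + (sqrt(2)x/2 + sqrt(2)y/2) = sqrt(2)x   [differs from x + y: not invariant]
(C) x^2 + y^2  ->  (sqrt(2)x/2 - sqrt(2)y/2)^2 + (sqrt(2)x/2 + sqrt(2)y/2)^2 = x^2 + y^2   [equals x^2 + y^2: invariant]
(D) 2x + y  ->  2(sqrt(2)x/2 - sqrt(2)y/2) + (sqrt(2)x/2 + sqrt(2)y/2) = 3sqrt(2)x/2 - sqrt(2)y/2   [differs from 2x + y: not invariant]

Only option (C), x^2 + y^2, is unchanged by the transformation.
Geometrically, x^2 + y^2 is the squared distance from the origin, which every rotation about the origin preserves.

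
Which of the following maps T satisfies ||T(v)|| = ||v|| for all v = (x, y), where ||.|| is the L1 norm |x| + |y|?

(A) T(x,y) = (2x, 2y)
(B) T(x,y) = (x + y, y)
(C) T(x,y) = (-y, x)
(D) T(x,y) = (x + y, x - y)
C

A transformation preserves a norm if ||T(v)|| = ||v|| for every v; a single vector where the norm changes rules an option out.

(A) T(x,y) = (2x, 2y): v = (1, 0) has norm |1| + |0| = 1, but T(v) = (2, 0) has norm 2 -- not preserved.
(B) T(x,y) = (x + y, y): v = (0, 1) has norm |0| + |1| = 1, but T(v) = (1, 1) has norm 2 -- not preserved.
(C) T(x,y) = (-y, x): preserves the norm -- it only permutes the coordinates and/or flips signs, which leaves |x| + |y| unchanged.
(D) T(x,y) = (x + y, x - y): v = (1, 0) has norm |1| + |0| = 1, but T(v) = (1, 1) has norm 2 -- not preserved.

Therefore the answer is (C).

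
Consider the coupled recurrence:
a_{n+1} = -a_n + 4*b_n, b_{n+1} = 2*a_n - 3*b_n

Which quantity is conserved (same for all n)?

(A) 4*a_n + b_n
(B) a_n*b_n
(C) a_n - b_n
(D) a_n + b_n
D

Replace a_n by a_{n+1} = -a_n + 4*b_n and b_n by b_{n+1} = 2*a_n - 3*b_n in each option and simplify:
(A) 4*a_n + b_n  ->  4*(-a_n + 4*b_n) + (2*a_n - 3*b_n) = -2*a_n + 13*b_n   [not conserved]
(B) a_n*b_n  ->  (-a_n + 4*b_n)*(2*a_n - 3*b_n) = -2*a_n^2 + 11*a_n*b_n - 12*b_n^2   [not conserved]
(C) a_n - b_n  ->  (-a_n + 4*b_n) - (2*a_n - 3*b_n) = -3*a_n + 7*b_n   [not conserved]
(D) a_n + b_n  ->  (-a_n + 4*b_n) + (2*a_n - 3*b_n) = a_n + b_n   [conserved]

Only (D) a_n + b_n returns to itself after one step, so it is the conserved quantity.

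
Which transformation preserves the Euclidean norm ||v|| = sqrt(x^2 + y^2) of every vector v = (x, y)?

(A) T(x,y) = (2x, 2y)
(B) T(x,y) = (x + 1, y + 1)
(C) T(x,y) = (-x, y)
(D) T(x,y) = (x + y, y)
C

A transformation preserves a norm if ||T(v)|| = ||v|| for every v; a single vector where the norm changes rules an option out.

(A) T(x,y) = (2x, 2y): v = (1, 0) has norm sqrt((1)^2 + (0)^2) = 1, but T(v) = (2, 0) has norm 2 -- not preserved.
(B) T(x,y) = (x + 1, y + 1): v = (1, 0) has norm sqrt((1)^2 + (0)^2) = 1, but T(v) = (2, 1) has norm sqrt(5) -- not preserved.
(C) T(x,y) = (-x, y): preserves the norm -- it is an orthogonal map (a rotation/reflection), and (-x)^2 + (y)^2 simplifies to x^2 + y^2.
(D) T(x,y) = (x + y, y): v = (0, 1) has norm sqrt((0)^2 + (1)^2) = 1, but T(v) = (1, 1) has norm sqrt(2) -- not preserved.

Therefore the answer is (C).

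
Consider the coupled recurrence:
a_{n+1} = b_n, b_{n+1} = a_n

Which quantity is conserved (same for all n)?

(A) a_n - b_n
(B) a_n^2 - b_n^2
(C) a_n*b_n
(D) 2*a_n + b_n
C

Replace a_n by a_{n+1} = b_n and b_n by b_{n+1} = a_n in each option and simplify:
(A) a_n - b_n  ->  (b_n) - (a_n) = -a_n + b_n   [not conserved]
(B) a_n^2 - b_n^2  ->  (b_n)^2 - (a_n)^2 = -a_n^2 + b_n^2   [not conserved]
(C) a_n*b_n  ->  (b_n)*(a_n) = a_n*b_n   [conserved]
(D) 2*a_n + b_n  ->  2*(b_n) + (a_n) = a_n + 2*b_n   [not conserved]

Only (C) a_n*b_n returns to itself after one step, so it is the conserved quantity.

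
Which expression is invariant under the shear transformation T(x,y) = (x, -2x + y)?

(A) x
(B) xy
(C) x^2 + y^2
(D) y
A

Under the shear T(x,y) = (x, -2x + y):
Substitute the transformed coordinates into each option and compare with the original:
(A) x  ->  (x) = x   [equals x: invariant]
(B) xy  ->  (x)(-2x + y) = -2x^2 + xy   [differs from xy: not invariant]
(C) x^2 + y^2  ->  (x)^2 + (-2x + y)^2 = 5x^2 - 4xy + y^2   [differs from x^2 + y^2: not invariant]
(D) y  ->  (-2x + y) = -2x + y   [differs from y: not invariant]

Only option (A), x, is unchanged by the transformation.
A vertical shear moves points parallel to the y-axis, so the x-coordinate (and any function of x alone) is unchanged.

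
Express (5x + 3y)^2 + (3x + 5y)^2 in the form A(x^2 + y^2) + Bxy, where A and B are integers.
34(x^2 + y^2) + 60xy

Expanding: (5x + 3y)^2 = 25x^2 + 30xy + 9y^2
(3x + 5y)^2 = 9x^2 + 30xy + 25y^2
Sum = (25+9)(x^2+y^2) + 60xy = 34(x^2 + y^2) + 60xy
This is symmetric in x and y.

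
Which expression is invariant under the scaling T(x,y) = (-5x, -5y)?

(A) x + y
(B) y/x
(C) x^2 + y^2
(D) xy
B

Under the uniform scaling T(x,y) = (-5x, -5y):
Substitute the transformed coordinates into each option and compare with the original:
(A) x + y  ->  (-5x) + (-5y) = -5x - 5y   [differs from x + y: not invariant]
(B) y/x  ->  (-5y)/(-5x) = y/x   [equals y/x: invariant]
(C) x^2 + y^2  ->  (-5x)^2 + (-5y)^2 = 25x^2 + 25y^2   [differs from x^2 + y^2: not invariant]
(D) xy  ->  (-5x)(-5y) = 25xy   [differs from xy: not invariant]

Only option (B), y/x, is unchanged by the transformation.
The common factor -5 cancels in a ratio of coordinates, while sums, products and sums of squares pick up factors of -5 or 25.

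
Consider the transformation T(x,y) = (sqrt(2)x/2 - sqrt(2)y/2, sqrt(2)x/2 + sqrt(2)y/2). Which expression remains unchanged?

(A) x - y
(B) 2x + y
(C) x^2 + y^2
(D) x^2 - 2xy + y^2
C

An expression E(x,y) is invariant under T if E(T(x,y)) = E(x,y). Here T(x,y) = (sqrt(2)x/2 - sqrt(2)y/2, sqrt(2)x/2 + sqrt(2)y/2).
Substitute the transformed coordinates into each option and compare with the original:
(A) x - y  ->  (sqrt(2)x/2 - sqrt(2)y/2) - (sqrt(2)x/2 + sqrt(2)y/2) = -sqrt(2)y   [differs from x - y: not invariant]
(B) 2x + y  ->  2(sqrt(2)x/2 - sqrt(2)y/2) + (sqrt(2)x/2 + sqrt(2)y/2) = 3sqrt(2)x/2 - sqrt(2)y/2   [differs from 2x + y: not invariant]
(C) x^2 + y^2  ->  (sqrt(2)x/2 - sqrt(2)y/2)^2 + (sqrt(2)x/2 + sqrt(2)y/2)^2 = x^2 + y^2   [equals x^2 + y^2: invariant]
(D) x^2 - 2xy + y^2  ->  (sqrt(2)x/2 - sqrt(2)y/2)^2 - 2(sqrt(2)x/2 - sqrt(2)y/2)(sqrt(2)x/2 + sqrt(2)y/2) + (sqrt(2)x/2 + sqrt(2)y/2)^2 = 2y^2   [differs from x^2 - 2xy + y^2: not invariant]

Only option (C), x^2 + y^2, is unchanged by the transformation.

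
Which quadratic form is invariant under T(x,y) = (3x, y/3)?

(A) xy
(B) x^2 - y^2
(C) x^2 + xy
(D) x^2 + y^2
A

T multiplies x by 3 and divides y by 3.
Substitute the transformed coordinates into each option and compare with the original:
(A) xy  ->  (3x)(y/3) = xy   [equals xy: invariant]
(B) x^2 - y^2  ->  (3x)^2 - (y/3)^2 = 9x^2 - y^2/9   [differs from x^2 - y^2: not invariant]
(C) x^2 + xy  ->  (3x)^2 + (3x)(y/3) = 9x^2 + xy   [differs from x^2 + xy: not invariant]
(D) x^2 + y^2  ->  (3x)^2 + (y/3)^2 = 9x^2 + y^2/9   [differs from x^2 + y^2: not invariant]

Only option (A), xy, is unchanged by the transformation.
The factors 3 and 1/3 cancel only in the pure product xy.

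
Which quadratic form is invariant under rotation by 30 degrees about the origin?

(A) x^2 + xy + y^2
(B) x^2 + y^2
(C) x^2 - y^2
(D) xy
B

Rotation by 30 degrees sends (x, y) to (sqrt(3)x/2 - y/2, x/2 + sqrt(3)y/2).
Substitute the transformed coordinates into each option and compare with the original:
(A) x^2 + xy + y^2  ->  (sqrt(3)x/2 - y/2)^2 + (sqrt(3)x/2 - y/2)(x/2 + sqrt(3)y/2) + (x/2 + sqrt(3)y/2)^2 = sqrt(3)x^2/4 + x^2 + xy/2 - sqrt(3)y^2/4 + y^2   [differs from x^2 + xy + y^2: not invariant]
(B) x^2 + y^2  ->  (sqrt(3)x/2 - y/2)^2 + (x/2 + sqrt(3)y/2)^2 = x^2 + y^2   [equals x^2 + y^2: invariant]
(C) x^2 - y^2  ->  (sqrt(3)x/2 - y/2)^2 - (x/2 + sqrt(3)y/2)^2 = x^2/2 - sqrt(3)xy - y^2/2   [differs from x^2 - y^2: not invariant]
(D) xy  ->  (sqrt(3)x/2 - y/2)(x/2 + sqrt(3)y/2) = sqrt(3)x^2/4 + xy/2 - sqrt(3)y^2/4   [differs from xy: not invariant]

Only option (B), x^2 + y^2, is unchanged by the transformation.
x^2 + y^2 is the squared distance from the origin, which rotations preserve.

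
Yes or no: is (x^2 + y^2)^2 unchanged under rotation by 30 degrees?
Yes

Applying rotation by 30 degrees: x' = x*cos(30 degrees) - y*sin(30 degrees) = sqrt(3)x/2 - y/2, y' = x*sin(30 degrees) + y*cos(30 degrees) = x/2 + sqrt(3)y/2

Substituting into (x^2 + y^2)^2:
((sqrt(3)x/2 - y/2)^2 + (x/2 + sqrt(3)y/2)^2)^2
= x^4 + 2x^2y^2 + y^4 = (x^2 + y^2)^2

This equals the original expression (x^2 + y^2)^2, so it IS invariant.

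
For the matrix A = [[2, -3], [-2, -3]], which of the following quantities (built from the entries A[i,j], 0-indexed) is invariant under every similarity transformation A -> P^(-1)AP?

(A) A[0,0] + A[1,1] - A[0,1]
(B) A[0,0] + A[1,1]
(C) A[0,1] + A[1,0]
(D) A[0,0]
B

A[0,0] + A[1,1] is the trace of A. By the cyclic property of the trace, tr(P^(-1)AP) = tr(APP^(-1)) = tr(A), so it is the same for every matrix similar to A.

The other combinations are not similarity invariants. For example, take P = [[1, 1], [0, 1]] (det P = 1), so P^(-1) = [[1, -1], [0, 1]] and
B = P^(-1)AP = [[4, 4], [-2, -5]].
Evaluating each option on A and on B:
(A) A[0,0] + A[1,1] - A[0,1]: 2 for A, -5 for B -> changes
(B) A[0,0] + A[1,1]: -1 for A, -1 for B -> unchanged
(C) A[0,1] + A[1,0]: -5 for A, 2 for B -> changes
(D) A[0,0]: 2 for A, 4 for B -> changes

Only (B) A[0,0] + A[1,1] = -1 survives (and it does so for every P, not just this one), so it is the invariant.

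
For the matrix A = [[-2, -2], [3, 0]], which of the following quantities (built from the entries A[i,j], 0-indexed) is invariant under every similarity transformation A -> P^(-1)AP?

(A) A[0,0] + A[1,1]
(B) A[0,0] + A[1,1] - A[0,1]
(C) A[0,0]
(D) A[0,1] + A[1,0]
A

A[0,0] + A[1,1] is the trace of A. By the cyclic property of the trace, tr(P^(-1)AP) = tr(APP^(-1)) = tr(A), so it is the same for every matrix similar to A.

The other combinations are not similarity invariants. For example, take P = [[1, 2], [0, 1]] (det P = 1), so P^(-1) = [[1, -2], [0, 1]] and
B = P^(-1)AP = [[-8, -18], [3, 6]].
Evaluating each option on A and on B:
(A) A[0,0] + A[1,1]: -2 for A, -2 for B -> unchanged
(B) A[0,0] + A[1,1] - A[0,1]: 0 for A, 16 for B -> changes
(C) A[0,0]: -2 for A, -8 for B -> changes
(D) A[0,1] + A[1,0]: 1 for A, -15 for B -> changes

Only (A) A[0,0] + A[1,1] = -2 survives (and it does so for every P, not just this one), so it is the invariant.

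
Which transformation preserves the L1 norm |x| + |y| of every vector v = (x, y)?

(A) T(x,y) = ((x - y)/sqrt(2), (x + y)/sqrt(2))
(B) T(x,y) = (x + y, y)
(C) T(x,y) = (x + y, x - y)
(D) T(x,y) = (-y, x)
D

A transformation preserves a norm if ||T(v)|| = ||v|| for every v; a single vector where the norm changes rules an option out.

(A) T(x,y) = ((x - y)/sqrt(2), (x + y)/sqrt(2)): v = (1, 0) has norm |1| + |0| = 1, but T(v) = (sqrt(2)/2, sqrt(2)/2) has norm sqrt(2) -- not preserved.
(B) T(x,y) = (x + y, y): v = (0, 1) has norm |0| + |1| = 1, but T(v) = (1, 1) has norm 2 -- not preserved.
(C) T(x,y) = (x + y, x - y): v = (1, 0) has norm |1| + |0| = 1, but T(v) = (1, 1) has norm 2 -- not preserved.
(D) T(x,y) = (-y, x): preserves the norm -- it only permutes the coordinates and/or flips signs, which leaves |x| + |y| unchanged.

Therefore the answer is (D).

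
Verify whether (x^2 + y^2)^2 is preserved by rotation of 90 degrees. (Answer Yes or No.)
Yes

Applying rotation by 90 degrees: x' = x*cos(90 degrees) - y*sin(90 degrees) = -y, y' = x*sin(90 degrees) + y*cos(90 degrees) = x

Substituting into (x^2 + y^2)^2:
((-y)^2 + (x)^2)^2
= x^4 + 2x^2y^2 + y^4 = (x^2 + y^2)^2

This equals the original expression (x^2 + y^2)^2, so it IS invariant.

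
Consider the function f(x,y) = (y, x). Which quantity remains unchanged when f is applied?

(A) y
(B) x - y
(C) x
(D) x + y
D

For f(x,y) = (y, x):
After applying f: x' = y, y' = x. So x' + y' = y + x = x + y.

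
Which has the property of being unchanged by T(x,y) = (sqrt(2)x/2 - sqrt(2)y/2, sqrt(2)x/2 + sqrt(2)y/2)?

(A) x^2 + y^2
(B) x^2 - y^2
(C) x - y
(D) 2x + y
A

An expression E(x,y) is invariant under T if E(T(x,y)) = E(x,y). Here T(x,y) = (sqrt(2)x/2 - sqrt(2)y/2, sqrt(2)x/2 + sqrt(2)y/2).
Substitute the transformed coordinates into each option and compare with the original:
(A) x^2 + y^2  ->  (sqrt(2)x/2 - sqrt(2)y/2)^2 + (sqrt(2)x/2 + sqrt(2)y/2)^2 = x^2 + y^2   [equals x^2 + y^2: invariant]
(B) x^2 - y^2  ->  (sqrt(2)x/2 - sqrt(2)y/2)^2 - (sqrt(2)x/2 + sqrt(2)y/2)^2 = -2xy   [differs from x^2 - y^2: not invariant]
(C) x - y  ->  (sqrt(2)x/2 - sqrt(2)y/2) - (sqrt(2)x/2 + sqrt(2)y/2) = -sqrt(2)y   [differs from x - y: not invariant]
(D) 2x + y  ->  2(sqrt(2)x/2 - sqrt(2)y/2) + (sqrt(2)x/2 + sqrt(2)y/2) = 3sqrt(2)x/2 - sqrt(2)y/2   [differs from 2x + y: not invariant]

Only option (A), x^2 + y^2, is unchanged by the transformation.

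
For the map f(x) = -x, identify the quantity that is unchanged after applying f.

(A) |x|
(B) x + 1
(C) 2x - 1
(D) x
A

For f(x) = -x:
Applying f replaces x by -x. Since |-x| = |x|, the absolute value is unchanged by f, whereas x -> -x, 2x - 1 -> -2x - 1 and x + 1 -> -x + 1 all change.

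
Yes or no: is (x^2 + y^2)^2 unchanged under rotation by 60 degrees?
Yes

Applying rotation by 60 degrees: x' = x*cos(60 degrees) - y*sin(60 degrees) = x/2 - sqrt(3)y/2, y' = x*sin(60 degrees) + y*cos(60 degrees) = sqrt(3)x/2 + y/2

Substituting into (x^2 + y^2)^2:
((x/2 - sqrt(3)y/2)^2 + (sqrt(3)x/2 + y/2)^2)^2
= x^4 + 2x^2y^2 + y^4 = (x^2 + y^2)^2

This equals the original expression (x^2 + y^2)^2, so it IS invariant.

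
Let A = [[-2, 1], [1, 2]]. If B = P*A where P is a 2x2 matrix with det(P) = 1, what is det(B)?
-5

By the multiplicative property of determinants, det(B) = det(P*A) = det(P) * det(A) = det(A),
so the determinant is invariant under multiplication by any determinant-1 matrix; we just need det(A).

det(A) = (-2)(2) - (1)(1) = -4 - 1 = -5

Therefore det(B) = 1 * (-5) = -5.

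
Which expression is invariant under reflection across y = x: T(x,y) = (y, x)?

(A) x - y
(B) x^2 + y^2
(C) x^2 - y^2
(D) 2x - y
B

The map is reflection across y = x: T(x,y) = (y, x).
Substitute the transformed coordinates into each option and compare with the original:
(A) x - y  ->  (y) - (x) = -x + y   [differs from x - y: not invariant]
(B) x^2 + y^2  ->  (y)^2 + (x)^2 = x^2 + y^2   [equals x^2 + y^2: invariant]
(C) x^2 - y^2  ->  (y)^2 - (x)^2 = -x^2 + y^2   [differs from x^2 - y^2: not invariant]
(D) 2x - y  ->  2(y) - (x) = -x + 2y   [differs from 2x - y: not invariant]

Only option (B), x^2 + y^2, is unchanged by the transformation.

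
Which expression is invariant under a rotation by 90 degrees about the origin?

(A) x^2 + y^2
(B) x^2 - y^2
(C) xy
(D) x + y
A

A rotation by 90 degrees sends (x, y) to (-y, x).
Substitute the transformed coordinates into each option and compare with the original:
(A) x^2 + y^2  ->  (-y)^2 + (x)^2 = x^2 + y^2   [equals x^2 + y^2: invariant]
(B) x^2 - y^2  ->  (-y)^2 - (x)^2 = -x^2 + y^2   [differs from x^2 - y^2: not invariant]
(C) xy  ->  (-y)(x) = -xy   [differs from xy: not invariant]
(D) x + y  ->  (-y) + (x) = x - y   [differs from x + y: not invariant]

Only option (A), x^2 + y^2, is unchanged by the transformation.
Geometrically, x^2 + y^2 is the squared distance from the origin, which every rotation about the origin preserves.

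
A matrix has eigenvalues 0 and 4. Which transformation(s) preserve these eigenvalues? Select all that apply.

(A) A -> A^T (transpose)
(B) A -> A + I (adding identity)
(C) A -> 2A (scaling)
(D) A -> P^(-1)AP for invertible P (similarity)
A and D

Eigenvalues are preserved by:
1. Similarity transformations: A -> P^(-1)AP (same characteristic polynomial)
2. Transpose: A^T has the same eigenvalues as A

Eigenvalues are NOT preserved by:
- Adding identity: eigenvalues become 0+1, 4+1
- Scaling: eigenvalues become 0, 8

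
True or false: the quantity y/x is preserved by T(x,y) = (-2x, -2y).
True

Substitute T(x,y) = (-2x, -2y) into the expression and compare with the original.

Original: y/x
After applying T: (-2y)/(-2x) = y/x

This is identical to the original y/x, so the expression is invariant.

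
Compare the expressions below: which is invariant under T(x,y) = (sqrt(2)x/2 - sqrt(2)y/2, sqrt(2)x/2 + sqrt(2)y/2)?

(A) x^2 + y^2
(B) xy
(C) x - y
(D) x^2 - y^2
A

An expression E(x,y) is invariant under T if E(T(x,y)) = E(x,y). Here T(x,y) = (sqrt(2)x/2 - sqrt(2)y/2, sqrt(2)x/2 + sqrt(2)y/2).
Substitute the transformed coordinates into each option and compare with the original:
(A) x^2 + y^2  ->  (sqrt(2)x/2 - sqrt(2)y/2)^2 + (sqrt(2)x/2 + sqrt(2)y/2)^2 = x^2 + y^2   [equals x^2 + y^2: invariant]
(B) xy  ->  (sqrt(2)x/2 - sqrt(2)y/2)(sqrt(2)x/2 + sqrt(2)y/2) = x^2/2 - y^2/2   [differs from xy: not invariant]
(C) x - y  ->  (sqrt(2)x/2 - sqrt(2)y/2) - (sqrt(2)x/2 + sqrt(2)y/2) = -sqrt(2)y   [differs from x - y: not invariant]
(D) x^2 - y^2  ->  (sqrt(2)x/2 - sqrt(2)y/2)^2 - (sqrt(2)x/2 + sqrt(2)y/2)^2 = -2xy   [differs from x^2 - y^2: not invariant]

Only option (A), x^2 + y^2, is unchanged by the transformation.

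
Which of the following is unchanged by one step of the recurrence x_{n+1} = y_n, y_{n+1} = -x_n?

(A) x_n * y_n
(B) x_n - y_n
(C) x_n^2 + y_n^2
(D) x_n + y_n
C

For the recurrence x_{n+1} = y_n, y_{n+1} = -x_n:

x_{n+1}^2 + y_{n+1}^2 = y_n^2 + (-x_n)^2 = x_n^2 + y_n^2
The sum of squares is conserved (like energy in a harmonic oscillator).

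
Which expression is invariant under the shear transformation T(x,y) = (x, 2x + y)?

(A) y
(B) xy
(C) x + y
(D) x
D

Under the shear T(x,y) = (x, 2x + y):
Substitute the transformed coordinates into each option and compare with the original:
(A) y  ->  (2x + y) = 2x + y   [differs from y: not invariant]
(B) xy  ->  (x)(2x + y) = 2x^2 + xy   [differs from xy: not invariant]
(C) x + y  ->  (x) + (2x + y) = 3x + y   [differs from x + y: not invariant]
(D) x  ->  (x) = x   [equals x: invariant]

Only option (D), x, is unchanged by the transformation.
A vertical shear moves points parallel to the y-axis, so the x-coordinate (and any function of x alone) is unchanged.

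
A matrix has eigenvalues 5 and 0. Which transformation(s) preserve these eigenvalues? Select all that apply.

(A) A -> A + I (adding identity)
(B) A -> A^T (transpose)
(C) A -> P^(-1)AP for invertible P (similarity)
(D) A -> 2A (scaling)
B and C

Eigenvalues are preserved by:
1. Similarity transformations: A -> P^(-1)AP (same characteristic polynomial)
2. Transpose: A^T has the same eigenvalues as A

Eigenvalues are NOT preserved by:
- Adding identity: eigenvalues become 5+1, 0+1
- Scaling: eigenvalues become 10, 0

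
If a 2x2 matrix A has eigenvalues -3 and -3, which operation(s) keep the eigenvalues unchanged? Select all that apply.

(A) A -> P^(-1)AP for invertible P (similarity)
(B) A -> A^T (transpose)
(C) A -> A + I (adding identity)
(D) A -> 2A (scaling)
A and B

Eigenvalues are preserved by:
1. Similarity transformations: A -> P^(-1)AP (same characteristic polynomial)
2. Transpose: A^T has the same eigenvalues as A

Eigenvalues are NOT preserved by:
- Adding identity: eigenvalues become -3+1, -3+1
- Scaling: eigenvalues become -6, -6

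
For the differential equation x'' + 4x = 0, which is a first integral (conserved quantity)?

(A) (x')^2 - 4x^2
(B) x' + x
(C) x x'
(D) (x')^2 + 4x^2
D

A first integral I satisfies dI/dt = 0 along every solution. Differentiate each option and use the equation of motion:
(A) d/dt[(x')^2 - 4x^2] = 2x'x'' - 8x x' = -16x x', not identically 0
(B) d/dt[x' + x] = x'' + x' = -4x + x', not identically 0
(C) d/dt[x x'] = (x')^2 + x x'' = (x')^2 - 4x^2, not identically 0
(D) d/dt[(x')^2 + 4x^2] = 2x'x'' + 8x x' = 2x'(-4x) + 8x x' = 0

Only (D) has zero time-derivative. So the energy-like quantity (x')^2 + 4x^2 is the first integral.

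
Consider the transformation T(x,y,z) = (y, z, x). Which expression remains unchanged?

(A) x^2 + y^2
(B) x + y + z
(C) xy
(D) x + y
B

Apply T(x,y,z) = (y, z, x) to each option, i.e. replace (x, y, z) by the transformed coordinates.
Substitute the transformed coordinates into each option and compare with the original:
(A) x^2 + y^2  ->  (y)^2 + (z)^2 = y^2 + z^2   [differs from x^2 + y^2: not invariant]
(B) x + y + z  ->  (y) + (z) + (x) = x + y + z   [equals x + y + z: invariant]
(C) xy  ->  (y)(z) = yz   [differs from xy: not invariant]
(D) x + y  ->  (y) + (z) = y + z   [differs from x + y: not invariant]

Only option (B), x + y + z, is unchanged by the transformation.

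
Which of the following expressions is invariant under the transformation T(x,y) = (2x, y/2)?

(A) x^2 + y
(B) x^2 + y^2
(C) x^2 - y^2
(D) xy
D

An expression E(x,y) is invariant under T if E(T(x,y)) = E(x,y). Here T(x,y) = (2x, y/2).
Substitute the transformed coordinates into each option and compare with the original:
(A) x^2 + y  ->  (2x)^2 + (y/2) = 4x^2 + y/2   [differs from x^2 + y: not invariant]
(B) x^2 + y^2  ->  (2x)^2 + (y/2)^2 = 4x^2 + y^2/4   [differs from x^2 + y^2: not invariant]
(C) x^2 - y^2  ->  (2x)^2 - (y/2)^2 = 4x^2 - y^2/4   [differs from x^2 - y^2: not invariant]
(D) xy  ->  (2x)(y/2) = xy   [equals xy: invariant]

Only option (D), xy, is unchanged by the transformation.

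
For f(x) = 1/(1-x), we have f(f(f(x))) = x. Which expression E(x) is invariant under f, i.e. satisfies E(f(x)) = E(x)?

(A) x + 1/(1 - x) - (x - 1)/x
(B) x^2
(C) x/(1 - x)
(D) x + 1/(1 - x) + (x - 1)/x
D

Replace x by f(x) = 1/(1 - x) in each option and simplify. As a quick numerical cross-check, also compare E(3) with E(f(3)) = E(-1/2).

(A) x + 1/(1 - x) - (x - 1)/x  ->  (1/(1 - x)) + 1/(1 - (1/(1 - x))) - ((1/(1 - x)) - 1)/(1/(1 - x)) = (x^2(1 - x) - x + (x - 1)^2)/(x(x - 1)); check: E(3) = 11/6 but E(-1/2) = -17/6.   [not invariant]
(B) x^2  ->  (1/(1 - x))^2 = (x - 1)^(-2); check: E(3) = 9 but E(-1/2) = 1/4.   [not invariant]
(C) x/(1 - x)  ->  (1/(1 - x))/(1 - (1/(1 - x))) = -1/x; check: E(3) = -3/2 but E(-1/2) = -1/3.   [not invariant]
(D) x + 1/(1 - x) + (x - 1)/x  ->  (1/(1 - x)) + 1/(1 - (1/(1 - x))) + ((1/(1 - x)) - 1)/(1/(1 - x)), which simplifies back to x + 1/(1 - x) + (x - 1)/x; check: E(3) = 19/6, E(-1/2) = 19/6.   [invariant]

Only (D) is unchanged. Indeed f(f(x)) = 1/(1 - 1/(1-x)) = (1-x)/(-x) = (x-1)/x, so E(x) = x + f(x) + f(f(x)) is the sum over the whole 3-cycle; applying f just permutes the three terms cyclically (x -> f(x) -> f(f(x)) -> x), leaving the sum unchanged.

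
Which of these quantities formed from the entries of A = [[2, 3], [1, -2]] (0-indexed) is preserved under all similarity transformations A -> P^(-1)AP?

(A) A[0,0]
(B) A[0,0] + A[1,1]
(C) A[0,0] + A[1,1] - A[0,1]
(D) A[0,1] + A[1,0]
B

A[0,0] + A[1,1] is the trace of A. By the cyclic property of the trace, tr(P^(-1)AP) = tr(APP^(-1)) = tr(A), so it is the same for every matrix similar to A.

The other combinations are not similarity invariants. For example, take P = [[1, -1], [0, 1]] (det P = 1), so P^(-1) = [[1, 1], [0, 1]] and
B = P^(-1)AP = [[3, -2], [1, -3]].
Evaluating each option on A and on B:
(A) A[0,0]: 2 for A, 3 for B -> changes
(B) A[0,0] + A[1,1]: 0 for A, 0 for B -> unchanged
(C) A[0,0] + A[1,1] - A[0,1]: -3 for A, 2 for B -> changes
(D) A[0,1] + A[1,0]: 4 for A, -1 for B -> changes

Only (B) A[0,0] + A[1,1] = 0 survives (and it does so for every P, not just this one), so it is the invariant.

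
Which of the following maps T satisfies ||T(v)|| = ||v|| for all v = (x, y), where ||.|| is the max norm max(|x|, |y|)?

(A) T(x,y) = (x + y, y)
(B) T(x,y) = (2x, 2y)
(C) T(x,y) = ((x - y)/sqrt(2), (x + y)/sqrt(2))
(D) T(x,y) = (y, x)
D

A transformation preserves a norm if ||T(v)|| = ||v|| for every v; a single vector where the norm changes rules an option out.

(A) T(x,y) = (x + y, y): v = (1, 1) has norm max(|1|, |1|) = 1, but T(v) = (2, 1) has norm 2 -- not preserved.
(B) T(x,y) = (2x, 2y): v = (1, 0) has norm max(|1|, |0|) = 1, but T(v) = (2, 0) has norm 2 -- not preserved.
(C) T(x,y) = ((x - y)/sqrt(2), (x + y)/sqrt(2)): v = (1, 0) has norm max(|1|, |0|) = 1, but T(v) = (sqrt(2)/2, sqrt(2)/2) has norm sqrt(2)/2 -- not preserved.
(D) T(x,y) = (y, x): preserves the norm -- it only permutes the coordinates and/or flips signs, which leaves max(|x|, |y|) unchanged.

Therefore the answer is (D).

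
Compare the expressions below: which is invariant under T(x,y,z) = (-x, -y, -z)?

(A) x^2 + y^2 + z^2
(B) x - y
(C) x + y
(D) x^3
A

Apply T(x,y,z) = (-x, -y, -z) to each option, i.e. replace (x, y, z) by the transformed coordinates.
Substitute the transformed coordinates into each option and compare with the original:
(A) x^2 + y^2 + z^2  ->  (-x)^2 + (-y)^2 + (-z)^2 = x^2 + y^2 + z^2   [equals x^2 + y^2 + z^2: invariant]
(B) x - y  ->  (-x) - (-y) = -x + y   [differs from x - y: not invariant]
(C) x + y  ->  (-x) + (-y) = -x - y   [differs from x + y: not invariant]
(D) x^3  ->  (-x)^3 = -x^3   [differs from x^3: not invariant]

Only option (A), x^2 + y^2 + z^2, is unchanged by the transformation.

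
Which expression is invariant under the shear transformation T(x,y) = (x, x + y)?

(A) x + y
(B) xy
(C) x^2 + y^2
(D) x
D

Under the shear T(x,y) = (x, x + y):
Substitute the transformed coordinates into each option and compare with the original:
(A) x + y  ->  (x) + (x + y) = 2x + y   [differs from x + y: not invariant]
(B) xy  ->  (x)(x + y) = x^2 + xy   [differs from xy: not invariant]
(C) x^2 + y^2  ->  (x)^2 + (x + y)^2 = 2x^2 + 2xy + y^2   [differs from x^2 + y^2: not invariant]
(D) x  ->  (x) = x   [equals x: invariant]

Only option (D), x, is unchanged by the transformation.
A vertical shear moves points parallel to the y-axis, so the x-coordinate (and any function of x alone) is unchanged.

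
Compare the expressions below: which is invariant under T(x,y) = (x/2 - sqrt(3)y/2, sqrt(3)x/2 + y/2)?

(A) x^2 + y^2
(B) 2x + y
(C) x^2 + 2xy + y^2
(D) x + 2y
A

An expression E(x,y) is invariant under T if E(T(x,y)) = E(x,y). Here T(x,y) = (x/2 - sqrt(3)y/2, sqrt(3)x/2 + y/2).
Substitute the transformed coordinates into each option and compare with the original:
(A) x^2 + y^2  ->  (x/2 - sqrt(3)y/2)^2 + (sqrt(3)x/2 + y/2)^2 = x^2 + y^2   [equals x^2 + y^2: invariant]
(B) 2x + y  ->  2(x/2 - sqrt(3)y/2) + (sqrt(3)x/2 + y/2) = sqrt(3)x/2 + x - sqrt(3)y + y/2   [differs from 2x + y: not invariant]
(C) x^2 + 2xy + y^2  ->  (x/2 - sqrt(3)y/2)^2 + 2(x/2 - sqrt(3)y/2)(sqrt(3)x/2 + y/2) + (sqrt(3)x/2 + y/2)^2 = sqrt(3)x^2/2 + x^2 - xy - sqrt(3)y^2/2 + y^2   [differs from x^2 + 2xy + y^2: not invariant]
(D) x + 2y  ->  (x/2 - sqrt(3)y/2) + 2(sqrt(3)x/2 + y/2) = x/2 + sqrt(3)x - sqrt(3)y/2 + y   [differs from x + 2y: not invariant]

Only option (A), x^2 + y^2, is unchanged by the transformation.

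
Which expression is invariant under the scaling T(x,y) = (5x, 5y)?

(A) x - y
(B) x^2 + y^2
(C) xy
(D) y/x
D

Under the uniform scaling T(x,y) = (5x, 5y):
Substitute the transformed coordinates into each option and compare with the original:
(A) x - y  ->  (5x) - (5y) = 5x - 5y   [differs from x - y: not invariant]
(B) x^2 + y^2  ->  (5x)^2 + (5y)^2 = 25x^2 + 25y^2   [differs from x^2 + y^2: not invariant]
(C) xy  ->  (5x)(5y) = 25xy   [differs from xy: not invariant]
(D) y/x  ->  (5y)/(5x) = y/x   [equals y/x: invariant]

Only option (D), y/x, is unchanged by the transformation.
The common factor 5 cancels in a ratio of coordinates, while sums, products and sums of squares pick up factors of 5 or 25.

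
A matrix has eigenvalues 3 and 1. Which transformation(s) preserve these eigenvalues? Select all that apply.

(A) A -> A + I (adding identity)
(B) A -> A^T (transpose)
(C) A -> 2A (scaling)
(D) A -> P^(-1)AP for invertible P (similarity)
B and D

Eigenvalues are preserved by:
1. Similarity transformations: A -> P^(-1)AP (same characteristic polynomial)
2. Transpose: A^T has the same eigenvalues as A

Eigenvalues are NOT preserved by:
- Adding identity: eigenvalues become 3+1, 1+1
- Scaling: eigenvalues become 6, 2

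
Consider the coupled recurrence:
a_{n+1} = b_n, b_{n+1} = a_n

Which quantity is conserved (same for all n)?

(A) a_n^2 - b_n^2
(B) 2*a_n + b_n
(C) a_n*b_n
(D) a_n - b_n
C

Replace a_n by a_{n+1} = b_n and b_n by b_{n+1} = a_n in each option and simplify:
(A) a_n^2 - b_n^2  ->  (b_n)^2 - (a_n)^2 = -a_n^2 + b_n^2   [not conserved]
(B) 2*a_n + b_n  ->  2*(b_n) + (a_n) = a_n + 2*b_n   [not conserved]
(C) a_n*b_n  ->  (b_n)*(a_n) = a_n*b_n   [conserved]
(D) a_n - b_n  ->  (b_n) - (a_n) = -a_n + b_n   [not conserved]

Only (C) a_n*b_n returns to itself after one step, so it is the conserved quantity.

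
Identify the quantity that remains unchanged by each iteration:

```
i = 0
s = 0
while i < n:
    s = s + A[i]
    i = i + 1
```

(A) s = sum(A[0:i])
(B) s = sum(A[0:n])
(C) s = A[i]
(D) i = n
A

A loop invariant must hold before the first iteration and be re-established by every execution of the body.

(A) s = sum(A[0:i]): Initially i = 0 and s = 0 = sum of the empty slice A[0:0]. If s = sum(A[0:i]) holds at the top of an iteration, the body sets s to sum(A[0:i]) + A[i] = sum(A[0:i+1]) and then i to i+1, so s = sum(A[0:i]) holds again. At exit i = n, giving s = sum(A[0:n]).

The other options fail:
(B) s = sum(A[0:n]): false before the loop (s = 0, not the full sum) -- it only becomes true at exit.
(C) s = A[i]: after the first iteration s = A[0] but i = 1, so s = A[i] compares s with the wrong element (and fails in general).
(D) i = n: false initially (i = 0); it is the exit condition, not an invariant.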